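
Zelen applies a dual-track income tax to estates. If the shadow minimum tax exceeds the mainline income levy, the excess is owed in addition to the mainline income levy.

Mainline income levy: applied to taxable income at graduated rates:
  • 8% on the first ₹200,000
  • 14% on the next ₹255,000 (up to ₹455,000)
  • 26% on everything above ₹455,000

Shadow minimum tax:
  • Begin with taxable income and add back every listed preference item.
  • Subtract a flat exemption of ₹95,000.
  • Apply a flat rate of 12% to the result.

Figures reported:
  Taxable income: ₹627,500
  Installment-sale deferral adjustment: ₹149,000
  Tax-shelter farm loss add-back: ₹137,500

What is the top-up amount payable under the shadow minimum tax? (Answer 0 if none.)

Mainline income levy:
  ₹200,000 × 8% = ₹16,000
  ₹255,000 × 14% = ₹35,700
  ₹172,500 × 26% = ₹44,850
  → ₹96,550

Shadow minimum tax:
  Adjusted income: ₹627,500 + ₹149,000 + ₹137,500 = ₹914,000
  Less exemption ₹95,000 → base ₹819,000
  ₹819,000 × 12% = ₹98,280

Excess of shadow minimum tax over mainline income levy: ₹98,280 − ₹96,550 = ₹1,730.

₹1,730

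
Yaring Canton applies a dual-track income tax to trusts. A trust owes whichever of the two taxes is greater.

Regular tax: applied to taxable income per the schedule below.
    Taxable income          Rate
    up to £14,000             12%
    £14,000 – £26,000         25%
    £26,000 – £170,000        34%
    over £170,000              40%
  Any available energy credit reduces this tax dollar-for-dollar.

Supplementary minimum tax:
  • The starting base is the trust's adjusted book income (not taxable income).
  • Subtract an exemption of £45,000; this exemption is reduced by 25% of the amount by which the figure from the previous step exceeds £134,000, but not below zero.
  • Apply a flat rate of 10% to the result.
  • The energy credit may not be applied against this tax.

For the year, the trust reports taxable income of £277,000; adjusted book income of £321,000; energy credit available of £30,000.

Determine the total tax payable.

£66,440

Regular tax:
  £14,000 × 12% = £1,680
  £12,000 × 25% = £3,000
  £144,000 × 34% = £48,960
  £107,000 × 40% = £42,800
  → £96,440
  Less energy credit £30,000 → £66,440

Supplementary minimum tax:
  Base (adjusted book income): £321,000
  Exemption: 25% × (£321,000 − £134,000) = £46,750 ≥ £45,000, so the exemption is fully phased out
  Base: £321,000 − £0 = £321,000
  £321,000 × 10% = £32,100

£66,440 > £32,100, so the regular tax governs.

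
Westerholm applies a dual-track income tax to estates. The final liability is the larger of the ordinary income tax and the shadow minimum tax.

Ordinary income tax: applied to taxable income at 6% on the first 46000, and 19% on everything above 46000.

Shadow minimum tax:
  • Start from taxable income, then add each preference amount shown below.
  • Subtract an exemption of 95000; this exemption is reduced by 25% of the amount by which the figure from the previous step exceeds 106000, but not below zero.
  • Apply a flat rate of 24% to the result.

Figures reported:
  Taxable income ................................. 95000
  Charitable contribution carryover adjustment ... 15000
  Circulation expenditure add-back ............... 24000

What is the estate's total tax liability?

12070

Shadow minimum tax:
  Adjusted income: 95000 + 15000 + 24000 = 134000
  Exemption: 95000 − 25% × (134000 − 106000) = 95000 − 7000 = 88000
  Base: 134000 − 88000 = 46000
  46000 × 24% = 11040

Ordinary income tax:
  46000 × 6% = 2760
  49000 × 19% = 9310
  → 12070

12070 > 11040, so the ordinary income tax governs.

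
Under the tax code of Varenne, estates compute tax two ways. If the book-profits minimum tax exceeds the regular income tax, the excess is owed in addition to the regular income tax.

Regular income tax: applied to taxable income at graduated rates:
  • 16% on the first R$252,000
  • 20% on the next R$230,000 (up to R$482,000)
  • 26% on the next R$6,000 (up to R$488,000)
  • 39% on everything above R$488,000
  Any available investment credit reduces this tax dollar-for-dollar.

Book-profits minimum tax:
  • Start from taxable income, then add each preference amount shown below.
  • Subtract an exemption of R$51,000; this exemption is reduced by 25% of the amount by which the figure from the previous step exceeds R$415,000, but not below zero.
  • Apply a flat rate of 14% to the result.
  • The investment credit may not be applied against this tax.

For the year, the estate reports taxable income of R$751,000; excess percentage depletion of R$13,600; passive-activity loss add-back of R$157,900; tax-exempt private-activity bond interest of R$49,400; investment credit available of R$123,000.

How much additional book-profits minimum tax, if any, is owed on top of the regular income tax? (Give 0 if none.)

Book-profits minimum tax:
  Adjusted income: R$751,000 + R$13,600 + R$157,900 + R$49,400 = R$971,900
  Exemption: 25% × (R$971,900 − R$415,000) = R$139,225 ≥ R$51,000, so the exemption is fully phased out
  Base: R$971,900 − R$0 = R$971,900
  R$971,900 × 14% = R$136,066

Regular income tax:
  R$252,000 × 16% = R$40,320
  R$230,000 × 20% = R$46,000
  R$6,000 × 26% = R$1,560
  R$263,000 × 39% = R$102,570
  → R$190,450
  Less investment credit R$123,000 → R$67,450

Excess of book-profits minimum tax over regular income tax: R$136,066 − R$67,450 = R$68,616.

R$68,616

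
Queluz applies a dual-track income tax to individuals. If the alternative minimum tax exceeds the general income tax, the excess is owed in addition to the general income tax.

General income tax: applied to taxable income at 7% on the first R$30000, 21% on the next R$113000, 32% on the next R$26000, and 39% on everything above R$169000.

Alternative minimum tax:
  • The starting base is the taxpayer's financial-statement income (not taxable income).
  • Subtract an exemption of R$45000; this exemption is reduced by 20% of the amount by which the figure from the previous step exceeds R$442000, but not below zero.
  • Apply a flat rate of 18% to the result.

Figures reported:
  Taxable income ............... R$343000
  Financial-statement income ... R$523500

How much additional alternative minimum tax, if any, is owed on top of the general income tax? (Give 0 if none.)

General income tax:
  R$30000 × 7% = R$2100
  R$113000 × 21% = R$23730
  R$26000 × 32% = R$8320
  R$174000 × 39% = R$67860
  → R$102010

Alternative minimum tax:
  Base (financial-statement income): R$523500
  Exemption: R$45000 − 20% × (R$523500 − R$442000) = R$45000 − R$16300 = R$28700
  Base: R$523500 − R$28700 = R$494800
  R$494800 × 18% = R$89064

R$89064 ≤ R$102010, so no add-on is due.

R$0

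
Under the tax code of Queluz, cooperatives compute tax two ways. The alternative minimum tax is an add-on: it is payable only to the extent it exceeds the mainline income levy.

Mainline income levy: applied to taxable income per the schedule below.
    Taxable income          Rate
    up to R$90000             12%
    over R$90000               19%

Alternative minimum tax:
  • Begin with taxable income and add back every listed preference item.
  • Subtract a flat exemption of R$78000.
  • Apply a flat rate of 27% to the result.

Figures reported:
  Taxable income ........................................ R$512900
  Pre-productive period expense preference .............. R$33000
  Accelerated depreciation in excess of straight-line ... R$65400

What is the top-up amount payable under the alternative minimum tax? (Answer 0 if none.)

Alternative minimum tax:
  Adjusted income: R$512900 + R$33000 + R$65400 = R$611300
  Less exemption R$78000 → base R$533300
  R$533300 × 27% = R$143991

Mainline income levy:
  R$90000 × 12% = R$10800
  R$422900 × 19% = R$80351
  → R$91151

Excess of alternative minimum tax over mainline income levy: R$143991 − R$91151 = R$52840.

R$52840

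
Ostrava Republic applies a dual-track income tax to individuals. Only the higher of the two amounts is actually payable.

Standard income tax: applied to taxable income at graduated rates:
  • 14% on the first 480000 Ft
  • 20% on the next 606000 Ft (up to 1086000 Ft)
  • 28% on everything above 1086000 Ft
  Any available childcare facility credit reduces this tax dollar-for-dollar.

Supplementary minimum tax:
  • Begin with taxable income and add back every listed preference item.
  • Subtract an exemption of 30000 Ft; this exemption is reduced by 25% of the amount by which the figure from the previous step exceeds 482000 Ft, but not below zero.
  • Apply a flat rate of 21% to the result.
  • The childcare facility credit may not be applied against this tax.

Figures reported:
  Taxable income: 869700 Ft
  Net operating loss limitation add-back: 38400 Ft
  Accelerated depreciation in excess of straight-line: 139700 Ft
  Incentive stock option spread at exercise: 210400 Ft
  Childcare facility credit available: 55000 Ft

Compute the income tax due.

Standard income tax:
  480000 Ft × 14% = 67200 Ft
  389700 Ft × 20% = 77940 Ft
  → 145140 Ft
  Less childcare facility credit 55000 Ft → 90140 Ft

Supplementary minimum tax:
  Adjusted income: 869700 Ft + 38400 Ft + 139700 Ft + 210400 Ft = 1258200 Ft
  Exemption: 25% × (1258200 Ft − 482000 Ft) = 194050 Ft ≥ 30000 Ft, so the exemption is fully phased out
  Base: 1258200 Ft − 0 Ft = 1258200 Ft
  1258200 Ft × 21% = 264222 Ft

264222 Ft > 90140 Ft, so the supplementary minimum tax is the binding amount.

264222 Ft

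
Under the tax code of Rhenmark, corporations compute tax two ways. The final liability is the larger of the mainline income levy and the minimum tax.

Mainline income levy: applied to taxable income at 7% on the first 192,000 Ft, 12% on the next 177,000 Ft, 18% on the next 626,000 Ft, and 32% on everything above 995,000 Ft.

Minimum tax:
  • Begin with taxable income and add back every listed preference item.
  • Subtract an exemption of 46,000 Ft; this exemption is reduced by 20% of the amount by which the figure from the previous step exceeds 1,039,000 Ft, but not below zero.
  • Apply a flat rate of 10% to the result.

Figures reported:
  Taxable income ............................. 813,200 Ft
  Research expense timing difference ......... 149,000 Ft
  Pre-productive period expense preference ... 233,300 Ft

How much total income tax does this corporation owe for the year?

118,080 Ft

Mainline income levy:
  192,000 Ft × 7% = 13,440 Ft
  177,000 Ft × 12% = 21,240 Ft
  444,200 Ft × 18% = 79,956 Ft
  → 114,636 Ft

Minimum tax:
  Adjusted income: 813,200 Ft + 149,000 Ft + 233,300 Ft = 1,195,500 Ft
  Exemption: 46,000 Ft − 20% × (1,195,500 Ft − 1,039,000 Ft) = 46,000 Ft − 31,300 Ft = 14,700 Ft
  Base: 1,195,500 Ft − 14,700 Ft = 1,180,800 Ft
  1,180,800 Ft × 10% = 118,080 Ft

118,080 Ft > 114,636 Ft, so the minimum tax is the binding amount.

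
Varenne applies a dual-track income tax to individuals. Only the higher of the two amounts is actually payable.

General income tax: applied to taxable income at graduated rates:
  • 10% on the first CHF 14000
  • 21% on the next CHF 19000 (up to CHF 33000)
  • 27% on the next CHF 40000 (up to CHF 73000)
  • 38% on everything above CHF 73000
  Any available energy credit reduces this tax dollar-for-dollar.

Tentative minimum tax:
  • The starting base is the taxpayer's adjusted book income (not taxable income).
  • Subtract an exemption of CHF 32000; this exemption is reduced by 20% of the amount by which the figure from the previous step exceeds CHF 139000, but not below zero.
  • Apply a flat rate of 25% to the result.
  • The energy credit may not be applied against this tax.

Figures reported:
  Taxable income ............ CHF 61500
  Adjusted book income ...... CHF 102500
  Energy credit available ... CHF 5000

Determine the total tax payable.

CHF 17625

General income tax:
  CHF 14000 × 10% = CHF 1400
  CHF 19000 × 21% = CHF 3990
  CHF 28500 × 27% = CHF 7695
  → CHF 13085
  Less energy credit CHF 5000 → CHF 8085

Tentative minimum tax:
  Base (adjusted book income): CHF 102500
  Exemption: CHF 102500 ≤ CHF 139000, so full CHF 32000 applies
  Base: CHF 102500 − CHF 32000 = CHF 70500
  CHF 70500 × 25% = CHF 17625

CHF 17625 > CHF 8085, so the tentative minimum tax is the binding amount.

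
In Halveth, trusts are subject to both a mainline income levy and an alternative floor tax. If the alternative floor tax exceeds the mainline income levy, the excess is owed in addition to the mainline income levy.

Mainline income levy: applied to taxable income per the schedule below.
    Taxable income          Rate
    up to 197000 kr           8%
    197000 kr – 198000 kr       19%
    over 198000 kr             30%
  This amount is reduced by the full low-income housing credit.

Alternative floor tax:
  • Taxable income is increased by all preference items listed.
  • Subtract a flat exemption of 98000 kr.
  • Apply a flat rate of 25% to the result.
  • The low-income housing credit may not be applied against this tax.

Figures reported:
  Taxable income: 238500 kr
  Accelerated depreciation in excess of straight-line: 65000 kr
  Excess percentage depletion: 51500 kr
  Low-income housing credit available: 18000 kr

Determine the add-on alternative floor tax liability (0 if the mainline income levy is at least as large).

Mainline income levy:
  197000 kr × 8% = 15760 kr
  1000 kr × 19% = 190 kr
  40500 kr × 30% = 12150 kr
  → 28100 kr
  Less low-income housing credit 18000 kr → 10100 kr

Alternative floor tax:
  Adjusted income: 238500 kr + 65000 kr + 51500 kr = 355000 kr
  Less exemption 98000 kr → base 257000 kr
  257000 kr × 25% = 64250 kr

Excess of alternative floor tax over mainline income levy: 64250 kr − 10100 kr = 54150 kr.

54150 kr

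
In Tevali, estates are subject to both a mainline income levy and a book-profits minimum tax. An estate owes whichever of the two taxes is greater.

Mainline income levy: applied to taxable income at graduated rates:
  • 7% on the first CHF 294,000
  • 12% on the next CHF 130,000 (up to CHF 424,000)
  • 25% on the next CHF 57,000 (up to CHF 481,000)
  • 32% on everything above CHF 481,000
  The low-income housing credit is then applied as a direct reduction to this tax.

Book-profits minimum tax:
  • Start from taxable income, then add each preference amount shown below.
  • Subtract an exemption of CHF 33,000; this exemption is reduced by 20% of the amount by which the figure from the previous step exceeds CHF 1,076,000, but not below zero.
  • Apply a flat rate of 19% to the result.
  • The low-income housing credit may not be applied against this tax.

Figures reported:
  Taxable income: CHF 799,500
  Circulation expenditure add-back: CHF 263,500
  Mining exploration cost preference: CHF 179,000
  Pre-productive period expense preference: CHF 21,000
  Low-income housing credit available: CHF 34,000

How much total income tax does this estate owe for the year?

CHF 239,970

Book-profits minimum tax:
  Adjusted income: CHF 799,500 + CHF 263,500 + CHF 179,000 + CHF 21,000 = CHF 1,263,000
  Exemption: 20% × (CHF 1,263,000 − CHF 1,076,000) = CHF 37,400 ≥ CHF 33,000, so the exemption is fully phased out
  Base: CHF 1,263,000 − CHF 0 = CHF 1,263,000
  CHF 1,263,000 × 19% = CHF 239,970

Mainline income levy:
  CHF 294,000 × 7% = CHF 20,580
  CHF 130,000 × 12% = CHF 15,600
  CHF 57,000 × 25% = CHF 14,250
  CHF 318,500 × 32% = CHF 101,920
  → CHF 152,350
  Less low-income housing credit CHF 34,000 → CHF 118,350

CHF 239,970 > CHF 118,350, so the book-profits minimum tax is the binding amount.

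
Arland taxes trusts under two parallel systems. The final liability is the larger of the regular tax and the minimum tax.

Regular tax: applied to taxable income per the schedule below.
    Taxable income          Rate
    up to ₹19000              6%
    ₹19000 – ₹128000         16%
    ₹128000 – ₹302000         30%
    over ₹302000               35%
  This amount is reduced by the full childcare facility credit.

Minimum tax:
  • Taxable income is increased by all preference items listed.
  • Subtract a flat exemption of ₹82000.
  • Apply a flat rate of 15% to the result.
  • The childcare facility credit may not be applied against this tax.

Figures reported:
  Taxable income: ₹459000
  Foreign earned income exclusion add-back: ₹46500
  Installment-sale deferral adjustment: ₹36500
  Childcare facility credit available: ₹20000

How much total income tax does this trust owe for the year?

Minimum tax:
  Adjusted income: ₹459000 + ₹46500 + ₹36500 = ₹542000
  Less exemption ₹82000 → base ₹460000
  ₹460000 × 15% = ₹69000

Regular tax:
  ₹19000 × 6% = ₹1140
  ₹109000 × 16% = ₹17440
  ₹174000 × 30% = ₹52200
  ₹157000 × 35% = ₹54950
  → ₹125730
  Less childcare facility credit ₹20000 → ₹105730

₹105730 > ₹69000, so the regular tax governs.

₹105730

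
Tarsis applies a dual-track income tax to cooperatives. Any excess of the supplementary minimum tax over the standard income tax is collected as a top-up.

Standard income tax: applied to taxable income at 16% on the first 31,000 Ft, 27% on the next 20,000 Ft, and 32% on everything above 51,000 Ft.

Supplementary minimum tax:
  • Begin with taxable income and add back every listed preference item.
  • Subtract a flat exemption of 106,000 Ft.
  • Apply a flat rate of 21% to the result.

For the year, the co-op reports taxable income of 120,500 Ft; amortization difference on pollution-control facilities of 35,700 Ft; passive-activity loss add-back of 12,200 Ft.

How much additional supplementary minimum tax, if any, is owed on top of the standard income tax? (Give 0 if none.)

0 Ft

Supplementary minimum tax:
  Adjusted income: 120,500 Ft + 35,700 Ft + 12,200 Ft = 168,400 Ft
  Less exemption 106,000 Ft → base 62,400 Ft
  62,400 Ft × 21% = 13,104 Ft

Standard income tax:
  31,000 Ft × 16% = 4,960 Ft
  20,000 Ft × 27% = 5,400 Ft
  69,500 Ft × 32% = 22,240 Ft
  → 32,600 Ft

13,104 Ft ≤ 32,600 Ft, so no add-on is due.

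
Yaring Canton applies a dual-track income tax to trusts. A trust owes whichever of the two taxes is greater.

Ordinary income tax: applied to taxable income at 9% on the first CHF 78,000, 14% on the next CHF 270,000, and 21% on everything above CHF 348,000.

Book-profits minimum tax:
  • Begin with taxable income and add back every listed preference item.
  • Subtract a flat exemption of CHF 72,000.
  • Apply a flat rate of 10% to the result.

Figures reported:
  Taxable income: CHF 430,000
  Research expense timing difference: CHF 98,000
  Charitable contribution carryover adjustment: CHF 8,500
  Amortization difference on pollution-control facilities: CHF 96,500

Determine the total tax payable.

Ordinary income tax:
  CHF 78,000 × 9% = CHF 7,020
  CHF 270,000 × 14% = CHF 37,800
  CHF 82,000 × 21% = CHF 17,220
  → CHF 62,040

Book-profits minimum tax:
  Adjusted income: CHF 430,000 + CHF 98,000 + CHF 8,500 + CHF 96,500 = CHF 633,000
  Less exemption CHF 72,000 → base CHF 561,000
  CHF 561,000 × 10% = CHF 56,100

CHF 62,040 > CHF 56,100, so the ordinary income tax governs.

CHF 62,040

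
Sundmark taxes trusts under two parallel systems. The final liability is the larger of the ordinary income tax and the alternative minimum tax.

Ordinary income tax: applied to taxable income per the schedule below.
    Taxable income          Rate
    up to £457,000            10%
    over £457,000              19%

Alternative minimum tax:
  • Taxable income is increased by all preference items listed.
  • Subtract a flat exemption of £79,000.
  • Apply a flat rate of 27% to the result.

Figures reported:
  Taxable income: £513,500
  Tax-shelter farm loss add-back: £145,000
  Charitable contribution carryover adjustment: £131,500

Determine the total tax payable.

Ordinary income tax:
  £457,000 × 10% = £45,700
  £56,500 × 19% = £10,735
  → £56,435

Alternative minimum tax:
  Adjusted income: £513,500 + £145,000 + £131,500 = £790,000
  Less exemption £79,000 → base £711,000
  £711,000 × 27% = £191,970

£191,970 > £56,435, so the alternative minimum tax is the binding amount.

£191,970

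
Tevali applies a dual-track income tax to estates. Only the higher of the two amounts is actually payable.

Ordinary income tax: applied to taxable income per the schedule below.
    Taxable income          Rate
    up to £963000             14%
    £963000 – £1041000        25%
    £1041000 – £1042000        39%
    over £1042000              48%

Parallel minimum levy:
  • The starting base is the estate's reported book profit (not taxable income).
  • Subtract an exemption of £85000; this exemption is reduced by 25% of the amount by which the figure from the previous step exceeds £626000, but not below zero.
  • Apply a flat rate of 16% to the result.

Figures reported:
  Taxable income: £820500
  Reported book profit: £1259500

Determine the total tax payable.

£201520

Ordinary income tax:
  £820500 × 14% = £114870

Parallel minimum levy:
  Base (reported book profit): £1259500
  Exemption: 25% × (£1259500 − £626000) = £158375 ≥ £85000, so the exemption is fully phased out
  Base: £1259500 − £0 = £1259500
  £1259500 × 16% = £201520

£201520 > £114870, so the parallel minimum levy is the binding amount.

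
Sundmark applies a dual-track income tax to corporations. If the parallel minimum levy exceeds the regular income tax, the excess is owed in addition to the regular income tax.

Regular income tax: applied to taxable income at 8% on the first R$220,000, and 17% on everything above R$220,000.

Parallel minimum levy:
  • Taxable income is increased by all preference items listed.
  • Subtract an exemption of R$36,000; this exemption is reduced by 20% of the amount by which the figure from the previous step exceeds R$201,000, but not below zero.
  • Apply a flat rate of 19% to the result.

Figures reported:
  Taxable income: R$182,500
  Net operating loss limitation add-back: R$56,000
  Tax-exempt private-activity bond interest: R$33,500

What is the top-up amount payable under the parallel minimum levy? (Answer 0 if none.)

Parallel minimum levy:
  Adjusted income: R$182,500 + R$56,000 + R$33,500 = R$272,000
  Exemption: R$36,000 − 20% × (R$272,000 − R$201,000) = R$36,000 − R$14,200 = R$21,800
  Base: R$272,000 − R$21,800 = R$250,200
  R$250,200 × 19% = R$47,538

Regular income tax:
  R$182,500 × 8% = R$14,600

Excess of parallel minimum levy over regular income tax: R$47,538 − R$14,600 = R$32,938.

R$32,938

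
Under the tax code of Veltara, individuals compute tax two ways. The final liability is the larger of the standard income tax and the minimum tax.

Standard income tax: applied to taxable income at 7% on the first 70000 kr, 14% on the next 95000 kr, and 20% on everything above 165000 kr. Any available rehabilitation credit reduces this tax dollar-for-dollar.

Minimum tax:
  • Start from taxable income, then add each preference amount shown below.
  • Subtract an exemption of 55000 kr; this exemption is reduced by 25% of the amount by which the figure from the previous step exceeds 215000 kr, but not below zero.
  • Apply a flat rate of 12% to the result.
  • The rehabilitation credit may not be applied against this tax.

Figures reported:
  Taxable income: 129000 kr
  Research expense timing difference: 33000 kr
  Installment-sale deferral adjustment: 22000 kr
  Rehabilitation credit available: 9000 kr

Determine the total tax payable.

Standard income tax:
  70000 kr × 7% = 4900 kr
  59000 kr × 14% = 8260 kr
  → 13160 kr
  Less rehabilitation credit 9000 kr → 4160 kr

Minimum tax:
  Adjusted income: 129000 kr + 33000 kr + 22000 kr = 184000 kr
  Exemption: 184000 kr ≤ 215000 kr, so full 55000 kr applies
  Base: 184000 kr − 55000 kr = 129000 kr
  129000 kr × 12% = 15480 kr

15480 kr > 4160 kr, so the minimum tax is the binding amount.

15480 kr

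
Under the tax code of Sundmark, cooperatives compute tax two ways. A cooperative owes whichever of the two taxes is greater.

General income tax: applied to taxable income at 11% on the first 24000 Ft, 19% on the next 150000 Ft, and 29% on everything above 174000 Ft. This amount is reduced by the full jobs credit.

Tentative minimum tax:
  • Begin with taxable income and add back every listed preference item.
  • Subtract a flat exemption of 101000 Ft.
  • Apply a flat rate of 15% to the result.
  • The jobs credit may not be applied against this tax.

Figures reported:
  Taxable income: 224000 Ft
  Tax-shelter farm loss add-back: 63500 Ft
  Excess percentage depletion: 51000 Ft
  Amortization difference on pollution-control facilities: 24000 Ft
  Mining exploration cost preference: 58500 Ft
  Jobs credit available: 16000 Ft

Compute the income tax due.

48000 Ft

General income tax:
  24000 Ft × 11% = 2640 Ft
  150000 Ft × 19% = 28500 Ft
  50000 Ft × 29% = 14500 Ft
  → 45640 Ft
  Less jobs credit 16000 Ft → 29640 Ft

Tentative minimum tax:
  Adjusted income: 224000 Ft + 63500 Ft + 51000 Ft + 24000 Ft + 58500 Ft = 421000 Ft
  Less exemption 101000 Ft → base 320000 Ft
  320000 Ft × 15% = 48000 Ft

48000 Ft > 29640 Ft, so the tentative minimum tax is the binding amount.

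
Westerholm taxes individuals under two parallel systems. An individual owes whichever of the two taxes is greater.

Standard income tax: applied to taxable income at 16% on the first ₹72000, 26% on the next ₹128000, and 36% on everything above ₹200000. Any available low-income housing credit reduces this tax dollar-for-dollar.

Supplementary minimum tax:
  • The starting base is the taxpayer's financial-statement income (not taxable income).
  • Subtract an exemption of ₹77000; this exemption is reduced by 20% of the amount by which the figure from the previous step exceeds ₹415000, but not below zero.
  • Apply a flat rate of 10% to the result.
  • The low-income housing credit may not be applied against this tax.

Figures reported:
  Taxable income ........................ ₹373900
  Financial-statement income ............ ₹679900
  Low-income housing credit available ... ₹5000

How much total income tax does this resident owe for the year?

Standard income tax:
  ₹72000 × 16% = ₹11520
  ₹128000 × 26% = ₹33280
  ₹173900 × 36% = ₹62604
  → ₹107404
  Less low-income housing credit ₹5000 → ₹102404

Supplementary minimum tax:
  Base (financial-statement income): ₹679900
  Exemption: ₹77000 − 20% × (₹679900 − ₹415000) = ₹77000 − ₹52980 = ₹24020
  Base: ₹679900 − ₹24020 = ₹655880
  ₹655880 × 10% = ₹65588

₹102404 > ₹65588, so the standard income tax governs.

₹102404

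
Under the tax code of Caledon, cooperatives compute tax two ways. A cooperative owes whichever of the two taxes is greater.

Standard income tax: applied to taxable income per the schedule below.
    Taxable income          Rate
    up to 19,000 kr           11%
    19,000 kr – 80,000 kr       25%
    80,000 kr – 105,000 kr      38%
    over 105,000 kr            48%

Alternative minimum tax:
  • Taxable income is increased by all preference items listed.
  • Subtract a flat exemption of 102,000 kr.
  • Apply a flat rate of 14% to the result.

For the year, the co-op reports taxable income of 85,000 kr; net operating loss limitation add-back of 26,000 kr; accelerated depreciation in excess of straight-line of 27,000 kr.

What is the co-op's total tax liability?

Standard income tax:
  19,000 kr × 11% = 2,090 kr
  61,000 kr × 25% = 15,250 kr
  5,000 kr × 38% = 1,900 kr
  → 19,240 kr

Alternative minimum tax:
  Adjusted income: 85,000 kr + 26,000 kr + 27,000 kr = 138,000 kr
  Less exemption 102,000 kr → base 36,000 kr
  36,000 kr × 14% = 5,040 kr

19,240 kr > 5,040 kr, so the standard income tax governs.

19,240 kr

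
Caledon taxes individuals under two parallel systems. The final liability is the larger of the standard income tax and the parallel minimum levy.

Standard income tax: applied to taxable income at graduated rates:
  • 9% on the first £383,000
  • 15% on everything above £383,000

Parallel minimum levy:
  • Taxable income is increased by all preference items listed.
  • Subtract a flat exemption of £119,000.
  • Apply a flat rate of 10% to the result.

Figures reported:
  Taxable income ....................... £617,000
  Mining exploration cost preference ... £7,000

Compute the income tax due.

£69,570

Standard income tax:
  £383,000 × 9% = £34,470
  £234,000 × 15% = £35,100
  → £69,570

Parallel minimum levy:
  Adjusted income: £617,000 + £7,000 = £624,000
  Less exemption £119,000 → base £505,000
  £505,000 × 10% = £50,500

£69,570 > £50,500, so the standard income tax governs.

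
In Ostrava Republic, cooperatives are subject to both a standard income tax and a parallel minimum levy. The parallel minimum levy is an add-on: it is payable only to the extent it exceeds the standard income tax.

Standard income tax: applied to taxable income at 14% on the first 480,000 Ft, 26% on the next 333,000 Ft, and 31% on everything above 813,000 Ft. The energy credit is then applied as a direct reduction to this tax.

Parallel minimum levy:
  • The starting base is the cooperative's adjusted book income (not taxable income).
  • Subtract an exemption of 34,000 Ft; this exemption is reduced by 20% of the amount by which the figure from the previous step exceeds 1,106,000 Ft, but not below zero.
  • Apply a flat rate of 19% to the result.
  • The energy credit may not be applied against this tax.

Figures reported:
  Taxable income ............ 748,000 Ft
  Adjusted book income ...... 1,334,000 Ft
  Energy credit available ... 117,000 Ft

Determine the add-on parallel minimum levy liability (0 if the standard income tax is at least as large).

233,580 Ft

Parallel minimum levy:
  Base (adjusted book income): 1,334,000 Ft
  Exemption: 20% × (1,334,000 Ft − 1,106,000 Ft) = 45,600 Ft ≥ 34,000 Ft, so the exemption is fully phased out
  Base: 1,334,000 Ft − 0 Ft = 1,334,000 Ft
  1,334,000 Ft × 19% = 253,460 Ft

Standard income tax:
  480,000 Ft × 14% = 67,200 Ft
  268,000 Ft × 26% = 69,680 Ft
  → 136,880 Ft
  Less energy credit 117,000 Ft → 19,880 Ft

Excess of parallel minimum levy over standard income tax: 253,460 Ft − 19,880 Ft = 233,580 Ft.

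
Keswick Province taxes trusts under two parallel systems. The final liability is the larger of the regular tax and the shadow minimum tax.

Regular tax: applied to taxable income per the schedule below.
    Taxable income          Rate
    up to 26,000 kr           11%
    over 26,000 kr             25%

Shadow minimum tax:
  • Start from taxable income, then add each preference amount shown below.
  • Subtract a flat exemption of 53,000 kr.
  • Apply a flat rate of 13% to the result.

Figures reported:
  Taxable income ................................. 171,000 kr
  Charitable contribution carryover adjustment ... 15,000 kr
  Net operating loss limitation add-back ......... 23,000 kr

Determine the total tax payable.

39,110 kr

Shadow minimum tax:
  Adjusted income: 171,000 kr + 15,000 kr + 23,000 kr = 209,000 kr
  Less exemption 53,000 kr → base 156,000 kr
  156,000 kr × 13% = 20,280 kr

Regular tax:
  26,000 kr × 11% = 2,860 kr
  145,000 kr × 25% = 36,250 kr
  → 39,110 kr

39,110 kr > 20,280 kr, so the regular tax governs.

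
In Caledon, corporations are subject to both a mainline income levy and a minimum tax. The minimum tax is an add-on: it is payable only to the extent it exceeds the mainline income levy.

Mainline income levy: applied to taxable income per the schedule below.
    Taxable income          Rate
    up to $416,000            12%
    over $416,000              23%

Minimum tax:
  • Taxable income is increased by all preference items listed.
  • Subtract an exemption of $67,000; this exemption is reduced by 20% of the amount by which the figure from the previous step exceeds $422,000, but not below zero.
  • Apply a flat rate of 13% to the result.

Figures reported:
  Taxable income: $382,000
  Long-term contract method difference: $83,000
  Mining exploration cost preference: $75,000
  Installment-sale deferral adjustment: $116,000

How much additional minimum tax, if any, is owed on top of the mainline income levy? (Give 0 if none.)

$36,814

Minimum tax:
  Adjusted income: $382,000 + $83,000 + $75,000 + $116,000 = $656,000
  Exemption: $67,000 − 20% × ($656,000 − $422,000) = $67,000 − $46,800 = $20,200
  Base: $656,000 − $20,200 = $635,800
  $635,800 × 13% = $82,654

Mainline income levy:
  $382,000 × 12% = $45,840

Excess of minimum tax over mainline income levy: $82,654 − $45,840 = $36,814.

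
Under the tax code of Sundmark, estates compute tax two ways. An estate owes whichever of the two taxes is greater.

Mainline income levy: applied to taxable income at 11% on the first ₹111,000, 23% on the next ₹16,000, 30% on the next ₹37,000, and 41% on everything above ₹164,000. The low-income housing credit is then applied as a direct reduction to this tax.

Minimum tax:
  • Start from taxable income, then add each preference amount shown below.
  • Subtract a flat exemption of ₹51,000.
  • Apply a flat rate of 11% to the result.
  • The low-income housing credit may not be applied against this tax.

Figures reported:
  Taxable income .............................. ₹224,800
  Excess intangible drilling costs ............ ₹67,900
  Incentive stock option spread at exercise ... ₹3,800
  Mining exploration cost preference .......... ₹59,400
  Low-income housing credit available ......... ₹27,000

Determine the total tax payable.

Mainline income levy:
  ₹111,000 × 11% = ₹12,210
  ₹16,000 × 23% = ₹3,680
  ₹37,000 × 30% = ₹11,100
  ₹60,800 × 41% = ₹24,928
  → ₹51,918
  Less low-income housing credit ₹27,000 → ₹24,918

Minimum tax:
  Adjusted income: ₹224,800 + ₹67,900 + ₹3,800 + ₹59,400 = ₹355,900
  Less exemption ₹51,000 → base ₹304,900
  ₹304,900 × 11% = ₹33,539

₹33,539 > ₹24,918, so the minimum tax is the binding amount.

₹33,539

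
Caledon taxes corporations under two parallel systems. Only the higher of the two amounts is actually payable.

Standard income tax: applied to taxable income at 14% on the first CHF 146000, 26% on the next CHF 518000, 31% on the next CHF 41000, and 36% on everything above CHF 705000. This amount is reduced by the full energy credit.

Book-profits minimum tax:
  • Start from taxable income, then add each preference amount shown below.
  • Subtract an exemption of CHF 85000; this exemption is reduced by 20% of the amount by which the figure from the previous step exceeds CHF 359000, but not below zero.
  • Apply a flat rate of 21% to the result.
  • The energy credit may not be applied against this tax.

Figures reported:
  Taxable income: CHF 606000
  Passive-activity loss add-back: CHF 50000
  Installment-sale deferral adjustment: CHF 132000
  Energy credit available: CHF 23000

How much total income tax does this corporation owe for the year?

CHF 165480

Standard income tax:
  CHF 146000 × 14% = CHF 20440
  CHF 460000 × 26% = CHF 119600
  → CHF 140040
  Less energy credit CHF 23000 → CHF 117040

Book-profits minimum tax:
  Adjusted income: CHF 606000 + CHF 50000 + CHF 132000 = CHF 788000
  Exemption: 20% × (CHF 788000 − CHF 359000) = CHF 85800 ≥ CHF 85000, so the exemption is fully phased out
  Base: CHF 788000 − CHF 0 = CHF 788000
  CHF 788000 × 21% = CHF 165480

CHF 165480 > CHF 117040, so the book-profits minimum tax is the binding amount.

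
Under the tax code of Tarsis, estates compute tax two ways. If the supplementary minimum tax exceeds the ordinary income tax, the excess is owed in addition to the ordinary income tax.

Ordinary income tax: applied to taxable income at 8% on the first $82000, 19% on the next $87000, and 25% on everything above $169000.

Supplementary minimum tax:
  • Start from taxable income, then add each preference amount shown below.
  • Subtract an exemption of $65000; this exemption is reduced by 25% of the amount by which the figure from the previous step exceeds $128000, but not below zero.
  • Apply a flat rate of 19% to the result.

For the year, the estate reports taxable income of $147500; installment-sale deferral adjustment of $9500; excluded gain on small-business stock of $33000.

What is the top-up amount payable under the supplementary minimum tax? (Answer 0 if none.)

$7690

Ordinary income tax:
  $82000 × 8% = $6560
  $65500 × 19% = $12445
  → $19005

Supplementary minimum tax:
  Adjusted income: $147500 + $9500 + $33000 = $190000
  Exemption: $65000 − 25% × ($190000 − $128000) = $65000 − $15500 = $49500
  Base: $190000 − $49500 = $140500
  $140500 × 19% = $26695

Excess of supplementary minimum tax over ordinary income tax: $26695 − $19005 = $7690.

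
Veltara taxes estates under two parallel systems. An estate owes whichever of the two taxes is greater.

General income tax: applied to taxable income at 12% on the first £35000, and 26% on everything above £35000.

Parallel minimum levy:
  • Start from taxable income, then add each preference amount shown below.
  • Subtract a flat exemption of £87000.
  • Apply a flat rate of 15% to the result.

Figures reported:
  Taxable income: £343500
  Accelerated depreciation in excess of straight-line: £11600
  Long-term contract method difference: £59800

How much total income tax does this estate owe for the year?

£84410

Parallel minimum levy:
  Adjusted income: £343500 + £11600 + £59800 = £414900
  Less exemption £87000 → base £327900
  £327900 × 15% = £49185

General income tax:
  £35000 × 12% = £4200
  £308500 × 26% = £80210
  → £84410

£84410 > £49185, so the general income tax governs.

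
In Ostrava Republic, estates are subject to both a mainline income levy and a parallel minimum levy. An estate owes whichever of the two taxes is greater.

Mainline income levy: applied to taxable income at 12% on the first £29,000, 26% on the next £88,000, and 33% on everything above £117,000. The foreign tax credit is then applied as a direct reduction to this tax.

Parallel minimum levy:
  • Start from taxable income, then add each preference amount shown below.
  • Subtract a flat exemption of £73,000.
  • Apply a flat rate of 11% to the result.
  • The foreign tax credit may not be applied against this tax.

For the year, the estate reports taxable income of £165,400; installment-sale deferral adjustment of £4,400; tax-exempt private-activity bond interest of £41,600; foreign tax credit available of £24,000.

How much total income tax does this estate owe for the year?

£18,332

Mainline income levy:
  £29,000 × 12% = £3,480
  £88,000 × 26% = £22,880
  £48,400 × 33% = £15,972
  → £42,332
  Less foreign tax credit £24,000 → £18,332

Parallel minimum levy:
  Adjusted income: £165,400 + £4,400 + £41,600 = £211,400
  Less exemption £73,000 → base £138,400
  £138,400 × 11% = £15,224

£18,332 > £15,224, so the mainline income levy governs.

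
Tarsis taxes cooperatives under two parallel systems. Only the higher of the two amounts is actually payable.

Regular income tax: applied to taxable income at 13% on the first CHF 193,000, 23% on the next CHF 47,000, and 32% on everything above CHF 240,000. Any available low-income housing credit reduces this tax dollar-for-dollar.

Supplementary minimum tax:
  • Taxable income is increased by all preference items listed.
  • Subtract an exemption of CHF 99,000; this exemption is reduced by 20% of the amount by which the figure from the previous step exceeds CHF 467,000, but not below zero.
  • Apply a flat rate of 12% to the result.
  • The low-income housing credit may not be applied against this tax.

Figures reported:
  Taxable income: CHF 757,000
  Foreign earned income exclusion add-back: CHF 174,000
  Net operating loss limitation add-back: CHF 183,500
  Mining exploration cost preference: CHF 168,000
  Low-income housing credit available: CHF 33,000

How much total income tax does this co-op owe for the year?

Regular income tax:
  CHF 193,000 × 13% = CHF 25,090
  CHF 47,000 × 23% = CHF 10,810
  CHF 517,000 × 32% = CHF 165,440
  → CHF 201,340
  Less low-income housing credit CHF 33,000 → CHF 168,340

Supplementary minimum tax:
  Adjusted income: CHF 757,000 + CHF 174,000 + CHF 183,500 + CHF 168,000 = CHF 1,282,500
  Exemption: 20% × (CHF 1,282,500 − CHF 467,000) = CHF 163,100 ≥ CHF 99,000, so the exemption is fully phased out
  Base: CHF 1,282,500 − CHF 0 = CHF 1,282,500
  CHF 1,282,500 × 12% = CHF 153,900

CHF 168,340 > CHF 153,900, so the regular income tax governs.

CHF 168,340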